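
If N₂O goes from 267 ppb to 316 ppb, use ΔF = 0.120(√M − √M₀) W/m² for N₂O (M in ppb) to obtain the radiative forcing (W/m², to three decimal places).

ΔF = 0.172 W/m²

N₂O: 0.120 × (√316 − √267) = 0.120 × (17.7764 − 16.3401) = 0.120 × 1.4363 = 0.1724 W/m².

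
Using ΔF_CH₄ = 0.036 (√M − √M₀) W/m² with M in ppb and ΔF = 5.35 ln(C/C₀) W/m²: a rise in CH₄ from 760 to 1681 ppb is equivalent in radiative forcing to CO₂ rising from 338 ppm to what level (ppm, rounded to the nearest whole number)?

C ≈ 370 ppm

CH₄ forcing: 0.036 × (√1681 − √760) = 0.036 × (41.0000 − 27.5681) = 0.036 × 13.4319 = 0.48355 W/m².
Set 5.35 ln(C/338) = 0.48355: ln(C/338) = 0.48355/5.35 = 0.09038, so C = 338 × e^0.09038 = 338 × 1.09459 = 369.97 ppm.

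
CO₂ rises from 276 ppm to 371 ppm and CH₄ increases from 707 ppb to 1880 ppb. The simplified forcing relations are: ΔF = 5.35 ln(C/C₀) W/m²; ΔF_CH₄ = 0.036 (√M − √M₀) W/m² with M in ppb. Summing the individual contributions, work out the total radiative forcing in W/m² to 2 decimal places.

CO₂: 5.35 × ln(371/276) = 5.35 × ln(1.34420) = 5.35 × 0.29580 = 1.5825 W/m².
CH₄: 0.036 × (√1880 − √707) = 0.036 × (43.3590 − 26.5895) = 0.036 × 16.7695 = 0.6037 W/m².
Total ΔF = 1.5825 + 0.6037 = 2.1862 W/m².

ΔF = 2.19 W/m²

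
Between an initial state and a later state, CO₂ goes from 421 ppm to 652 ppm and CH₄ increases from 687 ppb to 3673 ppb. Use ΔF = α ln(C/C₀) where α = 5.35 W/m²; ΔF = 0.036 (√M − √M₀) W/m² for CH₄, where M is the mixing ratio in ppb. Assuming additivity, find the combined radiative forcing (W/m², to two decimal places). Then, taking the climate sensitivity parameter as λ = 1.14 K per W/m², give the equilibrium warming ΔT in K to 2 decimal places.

CO₂: 5.35 × ln(652/421) = 5.35 × ln(1.54869) = 5.35 × 0.43741 = 2.3401 W/m².
CH₄: 0.036 × (√3673 − √687) = 0.036 × (60.6053 − 26.2107) = 0.036 × 34.3946 = 1.2382 W/m².
Total ΔF = 2.3401 + 1.2382 = 3.5783 W/m².
ΔT = λ ΔF = 1.14 × 3.58 = 4.0812 K.

ΔF = 3.58 W/m²; ΔT = 4.08 K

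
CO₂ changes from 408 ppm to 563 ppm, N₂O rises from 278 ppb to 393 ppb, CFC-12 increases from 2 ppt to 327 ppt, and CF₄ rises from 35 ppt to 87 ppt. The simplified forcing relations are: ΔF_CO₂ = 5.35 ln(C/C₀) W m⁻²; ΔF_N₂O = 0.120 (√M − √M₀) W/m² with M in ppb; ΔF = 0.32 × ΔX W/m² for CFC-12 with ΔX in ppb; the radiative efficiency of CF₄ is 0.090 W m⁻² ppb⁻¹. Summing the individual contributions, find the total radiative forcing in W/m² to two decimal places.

CO₂: 5.35 × ln(563/408) = 5.35 × ln(1.37990) = 5.35 × 0.32201 = 1.7228 W/m².
N₂O: 0.120 × (√393 − √278) = 0.120 × (19.8242 − 16.6733) = 0.120 × 3.1509 = 0.3781 W/m².
CFC-12: Δ = 327 − 2 = 325 ppt = 0.325 ppb; ΔF = 0.32 × 0.325 = 0.1040 W/m².
CF₄: Δ = 87 − 35 = 52 ppt = 0.052 ppb; ΔF = 0.090 × 0.052 = 0.0047 W/m².
Total ΔF = 1.7228 + 0.3781 + 0.1040 + 0.0047 = 2.2096 W/m².

ΔF = 2.21 W/m²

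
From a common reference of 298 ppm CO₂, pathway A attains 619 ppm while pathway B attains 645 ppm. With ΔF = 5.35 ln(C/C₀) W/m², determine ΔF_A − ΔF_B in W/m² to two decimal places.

ΔF_A = 5.35 ln(619/298) = 5.35 × 0.73101 = 3.9109 W/m².
ΔF_B = 5.35 ln(645/298) = 5.35 × 0.77216 = 4.1311 W/m².
Difference: 3.9109 − 4.1311 = -0.2202 W/m².

ΔF_A − ΔF_B = -0.22 W/m²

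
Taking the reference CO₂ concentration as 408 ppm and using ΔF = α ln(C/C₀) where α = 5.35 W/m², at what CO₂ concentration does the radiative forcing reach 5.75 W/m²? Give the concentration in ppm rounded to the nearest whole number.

C ≈ 1195 ppm

Set 5.35 ln(C/408) = 5.75, so ln(C/408) = 5.75/5.35 = 1.07477.
Then C/408 = e^1.07477 = 2.92932, giving C = 408 × 2.92932 = 1195.16 ppm.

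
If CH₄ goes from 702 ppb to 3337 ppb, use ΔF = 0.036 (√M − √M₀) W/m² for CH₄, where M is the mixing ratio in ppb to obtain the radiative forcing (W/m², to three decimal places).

ΔF = 1.126 W/m²

CH₄: 0.036 × (√3337 − √702) = 0.036 × (57.7668 − 26.4953) = 0.036 × 31.2715 = 1.1258 W/m².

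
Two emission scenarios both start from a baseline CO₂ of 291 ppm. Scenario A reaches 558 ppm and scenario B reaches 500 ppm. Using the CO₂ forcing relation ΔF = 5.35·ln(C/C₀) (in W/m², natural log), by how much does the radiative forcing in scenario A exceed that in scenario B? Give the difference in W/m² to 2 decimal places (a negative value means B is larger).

ΔF_A = 5.35 ln(558/291) = 5.35 × 0.65104 = 3.4831 W/m².
ΔF_B = 5.35 ln(500/291) = 5.35 × 0.54128 = 2.8958 W/m².
Difference: 3.4831 − 2.8958 = 0.5873 W/m².

ΔF_A − ΔF_B = 0.59 W/m²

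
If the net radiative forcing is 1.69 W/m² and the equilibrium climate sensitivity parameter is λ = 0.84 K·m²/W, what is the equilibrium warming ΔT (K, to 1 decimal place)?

ΔT = 1.4 K

ΔT = λ ΔF = 0.84 × 1.69 = 1.4196 K.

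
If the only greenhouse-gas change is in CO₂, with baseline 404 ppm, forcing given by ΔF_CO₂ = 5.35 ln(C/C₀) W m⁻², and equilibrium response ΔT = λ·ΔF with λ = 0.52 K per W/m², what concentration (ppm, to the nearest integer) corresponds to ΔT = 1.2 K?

C ≈ 622 ppm

Required forcing: ΔF = ΔT/λ = 1.2/0.52 = 2.3077 W/m².
Then ln(C/404) = ΔF/5.35 = 2.3077/5.35 = 0.43135.
So C = 404 × e^0.43135 = 404 × 1.53933 = 621.89 ppm.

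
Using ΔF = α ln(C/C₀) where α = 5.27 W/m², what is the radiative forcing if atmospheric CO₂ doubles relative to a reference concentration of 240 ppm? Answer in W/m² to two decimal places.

ΔF = 3.65 W/m²

ΔF = 5.27 × ln(2) = 5.27 × 0.69315 = 3.6529 W/m².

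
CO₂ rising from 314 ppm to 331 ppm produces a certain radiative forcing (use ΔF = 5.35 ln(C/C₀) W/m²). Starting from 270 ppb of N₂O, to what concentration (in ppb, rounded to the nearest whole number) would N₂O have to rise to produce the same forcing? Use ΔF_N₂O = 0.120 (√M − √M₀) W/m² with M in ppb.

CO₂ forcing: 5.35 × ln(331/314) = 5.35 × 0.052725 = 0.28208 W/m².
Set 0.120(√M − √270) = 0.28208: √M = 0.28208/0.120 + √270 = 2.3507 + 16.4317 = 18.7824.
M = (18.7824)² = 352.78 ppb.

M ≈ 353 ppb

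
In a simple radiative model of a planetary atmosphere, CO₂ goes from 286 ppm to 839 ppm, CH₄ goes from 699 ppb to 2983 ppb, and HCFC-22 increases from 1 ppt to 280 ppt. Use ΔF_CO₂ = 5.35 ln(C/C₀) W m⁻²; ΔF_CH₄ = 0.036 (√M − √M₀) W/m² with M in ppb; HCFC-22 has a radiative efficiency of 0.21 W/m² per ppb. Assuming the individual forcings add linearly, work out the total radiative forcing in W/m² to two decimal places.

ΔF = 6.83 W/m²

CO₂: 5.35 × ln(839/286) = 5.35 × ln(2.93357) = 5.35 × 1.07622 = 5.7578 W/m².
CH₄: 0.036 × (√2983 − √699) = 0.036 × (54.6168 − 26.4386) = 0.036 × 28.1782 = 1.0144 W/m².
HCFC-22: Δ = 280 − 1 = 279 ppt = 0.279 ppb; ΔF = 0.21 × 0.279 = 0.0586 W/m².
Total ΔF = 5.7578 + 1.0144 + 0.0586 = 6.8308 W/m².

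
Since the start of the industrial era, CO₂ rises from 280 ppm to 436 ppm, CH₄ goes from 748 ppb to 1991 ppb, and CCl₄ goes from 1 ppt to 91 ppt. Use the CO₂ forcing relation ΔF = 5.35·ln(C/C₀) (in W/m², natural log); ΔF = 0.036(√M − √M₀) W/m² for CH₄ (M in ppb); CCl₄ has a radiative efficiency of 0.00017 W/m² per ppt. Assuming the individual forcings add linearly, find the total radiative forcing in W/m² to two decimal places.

ΔF = 3.01 W/m²

CO₂: 5.35 × ln(436/280) = 5.35 × ln(1.55714) = 5.35 × 0.44285 = 2.3692 W/m².
CH₄: 0.036 × (√1991 − √748) = 0.036 × (44.6206 − 27.3496) = 0.036 × 17.2710 = 0.6218 W/m².
CCl₄: ΔF = 0.00017 × (91 − 1) = 0.00017 × 90 = 0.0153 W/m².
Total ΔF = 2.3692 + 0.6218 + 0.0153 = 3.0063 W/m².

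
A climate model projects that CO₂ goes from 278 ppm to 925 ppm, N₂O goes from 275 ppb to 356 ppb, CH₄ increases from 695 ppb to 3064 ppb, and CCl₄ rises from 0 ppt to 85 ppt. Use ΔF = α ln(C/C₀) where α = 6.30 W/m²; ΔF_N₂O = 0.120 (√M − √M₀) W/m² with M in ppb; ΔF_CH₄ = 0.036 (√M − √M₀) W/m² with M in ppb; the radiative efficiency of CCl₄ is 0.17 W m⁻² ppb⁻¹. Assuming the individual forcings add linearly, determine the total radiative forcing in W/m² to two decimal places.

CO₂: 6.30 × ln(925/278) = 6.30 × ln(3.32734) = 6.30 × 1.20217 = 7.5737 W/m².
N₂O: 0.120 × (√356 − √275) = 0.120 × (18.8680 − 16.5831) = 0.120 × 2.2849 = 0.2742 W/m².
CH₄: 0.036 × (√3064 − √695) = 0.036 × (55.3534 − 26.3629) = 0.036 × 28.9905 = 1.0437 W/m².
CCl₄: Δ = 85 − 0 = 85 ppt = 0.085 ppb; ΔF = 0.17 × 0.085 = 0.0145 W/m².
Total ΔF = 7.5737 + 0.2742 + 1.0437 + 0.0145 = 8.9061 W/m².

ΔF = 8.91 W/m²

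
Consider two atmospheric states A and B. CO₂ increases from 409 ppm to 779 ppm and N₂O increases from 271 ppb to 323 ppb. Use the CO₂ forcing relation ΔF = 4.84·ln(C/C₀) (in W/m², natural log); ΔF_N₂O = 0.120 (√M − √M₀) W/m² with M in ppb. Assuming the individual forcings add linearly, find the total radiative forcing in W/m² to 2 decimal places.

CO₂: 4.84 × ln(779/409) = 4.84 × ln(1.90465) = 4.84 × 0.64430 = 3.1184 W/m².
N₂O: 0.120 × (√323 − √271) = 0.120 × (17.9722 − 16.4621) = 0.120 × 1.5101 = 0.1812 W/m².
Total ΔF = 3.1184 + 0.1812 = 3.2996 W/m².

ΔF = 3.30 W/m²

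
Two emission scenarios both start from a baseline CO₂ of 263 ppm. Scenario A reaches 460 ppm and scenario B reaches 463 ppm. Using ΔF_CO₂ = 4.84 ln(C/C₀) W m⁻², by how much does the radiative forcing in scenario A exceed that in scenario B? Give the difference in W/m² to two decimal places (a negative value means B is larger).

ΔF_A = 4.84 ln(460/263) = 4.84 × 0.55907 = 2.7059 W/m².
ΔF_B = 4.84 ln(463/263) = 4.84 × 0.56557 = 2.7374 W/m².
Difference: 2.7059 − 2.7374 = -0.0315 W/m².
(Equivalently, ΔF_A − ΔF_B = 4.84 ln(460/463) = 4.84 × -0.00650 = -0.0315 W/m².)

ΔF_A − ΔF_B = -0.03 W/m²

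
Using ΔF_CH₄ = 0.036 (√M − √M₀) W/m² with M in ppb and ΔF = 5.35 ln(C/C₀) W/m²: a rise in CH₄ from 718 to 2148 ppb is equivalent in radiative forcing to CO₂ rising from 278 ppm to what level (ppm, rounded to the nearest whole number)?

CH₄ forcing: 0.036 × (√2148 − √718) = 0.036 × (46.3465 − 26.7955) = 0.036 × 19.5510 = 0.70384 W/m².
Set 5.35 ln(C/278) = 0.70384: ln(C/278) = 0.70384/5.35 = 0.13156, so C = 278 × e^0.13156 = 278 × 1.14061 = 317.09 ppm.

C ≈ 317 ppm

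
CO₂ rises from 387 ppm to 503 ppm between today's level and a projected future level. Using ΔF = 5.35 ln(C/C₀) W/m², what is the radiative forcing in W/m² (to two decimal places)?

ΔF = 1.40 W/m²

CO₂: 5.35 × ln(503/387) = 5.35 × ln(1.29974) = 5.35 × 0.26216 = 1.4026 W/m².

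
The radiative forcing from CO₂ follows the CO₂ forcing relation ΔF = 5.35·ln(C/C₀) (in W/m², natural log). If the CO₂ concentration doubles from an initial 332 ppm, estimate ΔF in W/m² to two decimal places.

ΔF = 3.71 W/m²

ΔF = 5.35 × ln(2) = 5.35 × 0.69315 = 3.7084 W/m².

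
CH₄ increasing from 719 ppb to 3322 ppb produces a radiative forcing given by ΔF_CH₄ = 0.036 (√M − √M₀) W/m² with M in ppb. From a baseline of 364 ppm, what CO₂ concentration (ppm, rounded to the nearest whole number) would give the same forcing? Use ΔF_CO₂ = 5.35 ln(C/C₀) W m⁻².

CH₄ forcing: 0.036 × (√3322 − √719) = 0.036 × (57.6368 − 26.8142) = 0.036 × 30.8226 = 1.10961 W/m².
Set 5.35 ln(C/364) = 1.10961: ln(C/364) = 1.10961/5.35 = 0.20740, so C = 364 × e^0.20740 = 364 × 1.23047 = 447.89 ppm.

C ≈ 448 ppm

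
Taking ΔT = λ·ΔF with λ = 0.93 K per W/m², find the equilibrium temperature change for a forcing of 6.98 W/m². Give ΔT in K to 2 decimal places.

ΔT = 6.49 K

ΔT = λ ΔF = 0.93 × 6.98 = 6.4914 K.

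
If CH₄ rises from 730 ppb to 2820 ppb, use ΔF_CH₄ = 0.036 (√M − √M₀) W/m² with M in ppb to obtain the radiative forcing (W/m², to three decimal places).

CH₄: 0.036 × (√2820 − √730) = 0.036 × (53.1037 − 27.0185) = 0.036 × 26.0852 = 0.9391 W/m².

ΔF = 0.939 W/m²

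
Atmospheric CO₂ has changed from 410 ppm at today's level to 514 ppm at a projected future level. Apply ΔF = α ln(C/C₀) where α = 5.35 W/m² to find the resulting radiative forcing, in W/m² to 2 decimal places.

ΔF = 1.21 W/m²

CO₂: 5.35 × ln(514/410) = 5.35 × ln(1.25366) = 5.35 × 0.22607 = 1.2095 W/m².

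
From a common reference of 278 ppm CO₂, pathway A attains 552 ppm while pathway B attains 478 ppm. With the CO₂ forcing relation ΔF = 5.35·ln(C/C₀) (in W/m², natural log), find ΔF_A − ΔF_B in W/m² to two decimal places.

ΔF_A − ΔF_B = 0.77 W/m²

ΔF_A = 5.35 ln(552/278) = 5.35 × 0.68593 = 3.6697 W/m².
ΔF_B = 5.35 ln(478/278) = 5.35 × 0.54199 = 2.8996 W/m².
Difference: 3.6697 − 2.8996 = 0.7701 W/m².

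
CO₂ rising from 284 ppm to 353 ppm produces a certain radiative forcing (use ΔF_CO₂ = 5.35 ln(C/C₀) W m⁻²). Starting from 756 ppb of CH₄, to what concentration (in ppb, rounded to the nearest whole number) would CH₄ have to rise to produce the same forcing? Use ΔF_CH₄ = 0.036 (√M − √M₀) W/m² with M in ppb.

CO₂ forcing: 5.35 × ln(353/284) = 5.35 × 0.217494 = 1.16359 W/m².
Set 0.036(√M − √756) = 1.16359: √M = 1.16359/0.036 + √756 = 32.3219 + 27.4955 = 59.8174.
M = (59.8174)² = 3578.12 ppb.

M ≈ 3578 ppb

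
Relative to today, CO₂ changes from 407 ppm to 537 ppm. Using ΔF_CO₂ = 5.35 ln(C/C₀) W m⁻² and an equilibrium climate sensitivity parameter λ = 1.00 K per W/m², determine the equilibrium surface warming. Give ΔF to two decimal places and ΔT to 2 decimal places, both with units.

CO₂: 5.35 × ln(537/407) = 5.35 × ln(1.31941) = 5.35 × 0.27718 = 1.4829 W/m².
ΔT = λ ΔF = 1.00 × 1.48 = 1.4800 K.

ΔF = 1.48 W/m²; ΔT = 1.48 K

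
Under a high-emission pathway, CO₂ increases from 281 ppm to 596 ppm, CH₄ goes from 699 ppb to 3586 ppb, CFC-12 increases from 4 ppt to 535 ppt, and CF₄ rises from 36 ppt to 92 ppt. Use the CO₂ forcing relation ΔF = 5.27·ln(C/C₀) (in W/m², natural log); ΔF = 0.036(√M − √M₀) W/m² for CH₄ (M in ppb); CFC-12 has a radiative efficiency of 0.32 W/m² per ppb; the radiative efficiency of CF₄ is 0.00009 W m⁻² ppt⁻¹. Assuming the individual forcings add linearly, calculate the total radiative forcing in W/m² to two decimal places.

ΔF = 5.34 W/m²

CO₂: 5.27 × ln(596/281) = 5.27 × ln(2.12100) = 5.27 × 0.75189 = 3.9625 W/m².
CH₄: 0.036 × (√3586 − √699) = 0.036 × (59.8832 − 26.4386) = 0.036 × 33.4446 = 1.2040 W/m².
CFC-12: Δ = 535 − 4 = 531 ppt = 0.531 ppb; ΔF = 0.32 × 0.531 = 0.1699 W/m².
CF₄: ΔF = 0.00009 × (92 − 36) = 0.00009 × 56 = 0.0050 W/m².
Total ΔF = 3.9625 + 1.2040 + 0.1699 + 0.0050 = 5.3414 W/m².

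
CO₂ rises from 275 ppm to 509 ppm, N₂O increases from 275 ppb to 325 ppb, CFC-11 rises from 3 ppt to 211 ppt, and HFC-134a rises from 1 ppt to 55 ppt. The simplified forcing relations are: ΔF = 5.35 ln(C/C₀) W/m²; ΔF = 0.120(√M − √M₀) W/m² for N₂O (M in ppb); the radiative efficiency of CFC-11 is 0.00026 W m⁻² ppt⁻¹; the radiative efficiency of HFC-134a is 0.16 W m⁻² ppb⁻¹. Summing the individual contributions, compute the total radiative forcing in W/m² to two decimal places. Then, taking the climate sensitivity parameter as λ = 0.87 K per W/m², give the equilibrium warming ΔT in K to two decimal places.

CO₂: 5.35 × ln(509/275) = 5.35 × ln(1.85091) = 5.35 × 0.61568 = 3.2939 W/m².
N₂O: 0.120 × (√325 − √275) = 0.120 × (18.0278 − 16.5831) = 0.120 × 1.4447 = 0.1734 W/m².
CFC-11: ΔF = 0.00026 × (211 − 3) = 0.00026 × 208 = 0.0541 W/m².
HFC-134a: Δ = 55 − 1 = 54 ppt = 0.054 ppb; ΔF = 0.16 × 0.054 = 0.0086 W/m².
Total ΔF = 3.2939 + 0.1734 + 0.0541 + 0.0086 = 3.5300 W/m².
ΔT = λ ΔF = 0.87 × 3.53 = 3.0711 K.

ΔF = 3.53 W/m²; ΔT = 3.07 K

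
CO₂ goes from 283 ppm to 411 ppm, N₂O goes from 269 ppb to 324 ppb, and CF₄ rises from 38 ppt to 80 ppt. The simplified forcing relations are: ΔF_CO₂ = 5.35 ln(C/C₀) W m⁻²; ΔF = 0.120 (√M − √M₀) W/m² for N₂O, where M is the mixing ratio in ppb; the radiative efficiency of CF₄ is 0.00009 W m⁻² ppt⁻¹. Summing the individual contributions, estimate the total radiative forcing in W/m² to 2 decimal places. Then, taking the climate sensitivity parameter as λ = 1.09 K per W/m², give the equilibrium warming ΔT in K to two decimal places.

CO₂: 5.35 × ln(411/283) = 5.35 × ln(1.45230) = 5.35 × 0.37315 = 1.9964 W/m².
N₂O: 0.120 × (√324 − √269) = 0.120 × (18.0000 − 16.4012) = 0.120 × 1.5988 = 0.1919 W/m².
CF₄: ΔF = 0.00009 × (80 − 38) = 0.00009 × 42 = 0.0038 W/m².
Total ΔF = 1.9964 + 0.1919 + 0.0038 = 2.1921 W/m².
ΔT = λ ΔF = 1.09 × 2.19 = 2.3871 K.

ΔF = 2.19 W/m²; ΔT = 2.39 K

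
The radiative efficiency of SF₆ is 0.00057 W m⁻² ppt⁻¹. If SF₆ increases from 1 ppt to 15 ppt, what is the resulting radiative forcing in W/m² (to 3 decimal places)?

SF₆: ΔF = 0.00057 × (15 − 1) = 0.00057 × 14 = 0.0080 W/m².

ΔF = 0.008 W/m²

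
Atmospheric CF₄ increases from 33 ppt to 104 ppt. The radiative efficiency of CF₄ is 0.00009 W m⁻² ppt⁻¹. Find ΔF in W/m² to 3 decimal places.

ΔF = 0.006 W/m²

CF₄: ΔF = 0.00009 × (104 − 33) = 0.00009 × 71 = 0.0064 W/m².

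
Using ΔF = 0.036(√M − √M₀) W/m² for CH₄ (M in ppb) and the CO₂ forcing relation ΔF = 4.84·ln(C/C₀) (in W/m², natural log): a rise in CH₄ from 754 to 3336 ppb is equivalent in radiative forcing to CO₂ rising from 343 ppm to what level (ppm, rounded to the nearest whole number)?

C ≈ 430 ppm

CH₄ forcing: 0.036 × (√3336 − √754) = 0.036 × (57.7581 − 27.4591) = 0.036 × 30.2990 = 1.09076 W/m².
Set 4.84 ln(C/343) = 1.09076: ln(C/343) = 1.09076/4.84 = 0.22536, so C = 343 × e^0.22536 = 343 × 1.25277 = 429.70 ppm.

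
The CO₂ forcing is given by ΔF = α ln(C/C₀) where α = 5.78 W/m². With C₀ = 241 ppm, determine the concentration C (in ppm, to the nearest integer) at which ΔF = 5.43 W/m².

Set 5.78 ln(C/241) = 5.43, so ln(C/241) = 5.43/5.78 = 0.93945.
Then C/241 = e^0.93945 = 2.55857, giving C = 241 × 2.55857 = 616.62 ppm.

C ≈ 617 ppm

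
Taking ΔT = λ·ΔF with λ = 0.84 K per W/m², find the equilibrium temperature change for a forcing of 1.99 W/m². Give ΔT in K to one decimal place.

ΔT = λ ΔF = 0.84 × 1.99 = 1.6716 K.

ΔT = 1.7 K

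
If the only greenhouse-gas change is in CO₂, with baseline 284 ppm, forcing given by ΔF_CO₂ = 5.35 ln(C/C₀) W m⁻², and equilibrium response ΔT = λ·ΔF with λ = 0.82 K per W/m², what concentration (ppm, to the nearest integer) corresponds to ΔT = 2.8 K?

Required forcing: ΔF = ΔT/λ = 2.8/0.82 = 3.4146 W/m².
Then ln(C/284) = ΔF/5.35 = 3.4146/5.35 = 0.63824.
So C = 284 × e^0.63824 = 284 × 1.89315 = 537.65 ppm.

C ≈ 538 ppm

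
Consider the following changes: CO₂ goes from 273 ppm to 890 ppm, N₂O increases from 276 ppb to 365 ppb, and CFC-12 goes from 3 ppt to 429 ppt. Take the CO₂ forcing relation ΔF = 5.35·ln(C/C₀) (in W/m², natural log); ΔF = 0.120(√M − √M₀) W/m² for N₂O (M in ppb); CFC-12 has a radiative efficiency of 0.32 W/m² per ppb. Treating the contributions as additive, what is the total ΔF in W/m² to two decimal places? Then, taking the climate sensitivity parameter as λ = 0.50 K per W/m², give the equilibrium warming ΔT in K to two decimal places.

CO₂: 5.35 × ln(890/273) = 5.35 × ln(3.26007) = 5.35 × 1.18175 = 6.3224 W/m².
N₂O: 0.120 × (√365 − √276) = 0.120 × (19.1050 − 16.6132) = 0.120 × 2.4918 = 0.2990 W/m².
CFC-12: Δ = 429 − 3 = 426 ppt = 0.426 ppb; ΔF = 0.32 × 0.426 = 0.1363 W/m².
Total ΔF = 6.3224 + 0.2990 + 0.1363 = 6.7577 W/m².
ΔT = λ ΔF = 0.50 × 6.76 = 3.3800 K.

ΔF = 6.76 W/m²; ΔT = 3.38 K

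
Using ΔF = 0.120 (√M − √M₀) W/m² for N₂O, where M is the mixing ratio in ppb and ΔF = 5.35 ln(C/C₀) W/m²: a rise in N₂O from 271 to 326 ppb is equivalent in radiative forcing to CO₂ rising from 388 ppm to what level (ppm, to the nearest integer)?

N₂O forcing: 0.120 × (√326 − √271) = 0.120 × (18.0555 − 16.4621) = 0.120 × 1.5934 = 0.19121 W/m².
Set 5.35 ln(C/388) = 0.19121: ln(C/388) = 0.19121/5.35 = 0.03574, so C = 388 × e^0.03574 = 388 × 1.03639 = 402.12 ppm.

C ≈ 402 ppm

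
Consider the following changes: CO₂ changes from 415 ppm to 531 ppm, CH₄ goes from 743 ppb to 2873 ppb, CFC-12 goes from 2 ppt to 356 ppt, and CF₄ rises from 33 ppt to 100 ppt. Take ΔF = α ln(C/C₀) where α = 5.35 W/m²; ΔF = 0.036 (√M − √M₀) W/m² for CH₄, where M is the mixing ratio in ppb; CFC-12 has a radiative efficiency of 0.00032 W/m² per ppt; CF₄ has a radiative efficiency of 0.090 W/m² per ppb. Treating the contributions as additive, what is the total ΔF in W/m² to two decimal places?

CO₂: 5.35 × ln(531/415) = 5.35 × ln(1.27952) = 5.35 × 0.24649 = 1.3187 W/m².
CH₄: 0.036 × (√2873 − √743) = 0.036 × (53.6004 − 27.2580) = 0.036 × 26.3424 = 0.9483 W/m².
CFC-12: ΔF = 0.00032 × (356 − 2) = 0.00032 × 354 = 0.1133 W/m².
CF₄: Δ = 100 − 33 = 67 ppt = 0.067 ppb; ΔF = 0.090 × 0.067 = 0.0060 W/m².
Total ΔF = 1.3187 + 0.9483 + 0.1133 + 0.0060 = 2.3863 W/m².

ΔF = 2.39 W/m²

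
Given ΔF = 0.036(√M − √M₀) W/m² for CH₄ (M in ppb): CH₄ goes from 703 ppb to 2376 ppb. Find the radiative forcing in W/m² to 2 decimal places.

CH₄: 0.036 × (√2376 − √703) = 0.036 × (48.7442 − 26.5141) = 0.036 × 22.2301 = 0.8003 W/m².

ΔF = 0.80 W/m²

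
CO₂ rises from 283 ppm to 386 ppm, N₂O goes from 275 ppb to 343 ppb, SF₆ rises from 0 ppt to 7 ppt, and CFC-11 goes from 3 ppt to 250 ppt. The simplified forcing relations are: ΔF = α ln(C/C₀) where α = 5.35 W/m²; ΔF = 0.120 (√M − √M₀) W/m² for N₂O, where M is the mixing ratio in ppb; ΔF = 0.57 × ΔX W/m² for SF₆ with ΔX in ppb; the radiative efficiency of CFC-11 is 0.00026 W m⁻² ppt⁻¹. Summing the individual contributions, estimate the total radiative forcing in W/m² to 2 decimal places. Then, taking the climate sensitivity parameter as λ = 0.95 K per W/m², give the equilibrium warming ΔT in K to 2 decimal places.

CO₂: 5.35 × ln(386/283) = 5.35 × ln(1.36396) = 5.35 × 0.31039 = 1.6606 W/m².
N₂O: 0.120 × (√343 − √275) = 0.120 × (18.5203 − 16.5831) = 0.120 × 1.9372 = 0.2325 W/m².
SF₆: Δ = 7 − 0 = 7 ppt = 0.007 ppb; ΔF = 0.57 × 0.007 = 0.0040 W/m².
CFC-11: ΔF = 0.00026 × (250 − 3) = 0.00026 × 247 = 0.0642 W/m².
Total ΔF = 1.6606 + 0.2325 + 0.0040 + 0.0642 = 1.9613 W/m².
ΔT = λ ΔF = 0.95 × 1.96 = 1.8620 K.

ΔF = 1.96 W/m²; ΔT = 1.86 K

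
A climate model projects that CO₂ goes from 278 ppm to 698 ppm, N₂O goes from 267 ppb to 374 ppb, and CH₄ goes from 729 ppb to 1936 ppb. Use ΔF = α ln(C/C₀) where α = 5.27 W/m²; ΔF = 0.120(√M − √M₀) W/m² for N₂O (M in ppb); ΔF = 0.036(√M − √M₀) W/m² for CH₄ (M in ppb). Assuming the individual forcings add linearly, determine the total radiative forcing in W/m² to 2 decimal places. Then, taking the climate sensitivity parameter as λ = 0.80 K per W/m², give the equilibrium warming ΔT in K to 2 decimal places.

ΔF = 5.82 W/m²; ΔT = 4.66 K

CO₂: 5.27 × ln(698/278) = 5.27 × ln(2.51079) = 5.27 × 0.92060 = 4.8516 W/m².
N₂O: 0.120 × (√374 − √267) = 0.120 × (19.3391 − 16.3401) = 0.120 × 2.9990 = 0.3599 W/m².
CH₄: 0.036 × (√1936 − √729) = 0.036 × (44.0000 − 27.0000) = 0.036 × 17.0000 = 0.6120 W/m².
Total ΔF = 4.8516 + 0.3599 + 0.6120 = 5.8235 W/m².
ΔT = λ ΔF = 0.80 × 5.82 = 4.6560 K.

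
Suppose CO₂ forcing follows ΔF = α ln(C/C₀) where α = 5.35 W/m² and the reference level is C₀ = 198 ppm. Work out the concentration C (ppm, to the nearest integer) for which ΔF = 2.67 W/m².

C ≈ 326 ppm

Set 5.35 ln(C/198) = 2.67, so ln(C/198) = 2.67/5.35 = 0.49907.
Then C/198 = e^0.49907 = 1.64719, giving C = 198 × 1.64719 = 326.14 ppm.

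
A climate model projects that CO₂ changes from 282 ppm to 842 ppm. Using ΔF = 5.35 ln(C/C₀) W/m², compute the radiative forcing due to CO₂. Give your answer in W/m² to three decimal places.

ΔF = 5.852 W/m²

CO₂: 5.35 × ln(842/282) = 5.35 × ln(2.98582) = 5.35 × 1.09387 = 5.8522 W/m².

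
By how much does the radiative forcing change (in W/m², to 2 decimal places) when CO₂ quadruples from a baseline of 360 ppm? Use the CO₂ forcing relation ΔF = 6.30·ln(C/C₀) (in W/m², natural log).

Because the forcing depends only on the ratio C/C₀, the initial concentration does not enter.
ΔF = 6.30 × ln(4) = 6.30 × 1.38629 = 8.7336 W/m².

ΔF = 8.73 W/m²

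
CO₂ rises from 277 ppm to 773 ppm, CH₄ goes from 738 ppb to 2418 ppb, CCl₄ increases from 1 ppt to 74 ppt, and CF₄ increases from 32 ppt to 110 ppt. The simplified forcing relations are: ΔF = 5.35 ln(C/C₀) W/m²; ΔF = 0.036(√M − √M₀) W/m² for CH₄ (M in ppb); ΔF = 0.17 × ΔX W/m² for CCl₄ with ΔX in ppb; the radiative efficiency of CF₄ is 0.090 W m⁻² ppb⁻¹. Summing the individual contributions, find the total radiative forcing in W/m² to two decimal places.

CO₂: 5.35 × ln(773/277) = 5.35 × ln(2.79061) = 5.35 × 1.02626 = 5.4905 W/m².
CH₄: 0.036 × (√2418 − √738) = 0.036 × (49.1732 − 27.1662) = 0.036 × 22.0070 = 0.7923 W/m².
CCl₄: Δ = 74 − 1 = 73 ppt = 0.073 ppb; ΔF = 0.17 × 0.073 = 0.0124 W/m².
CF₄: Δ = 110 − 32 = 78 ppt = 0.078 ppb; ΔF = 0.090 × 0.078 = 0.0070 W/m².
Total ΔF = 5.4905 + 0.7923 + 0.0124 + 0.0070 = 6.3022 W/m².

ΔF = 6.30 W/m²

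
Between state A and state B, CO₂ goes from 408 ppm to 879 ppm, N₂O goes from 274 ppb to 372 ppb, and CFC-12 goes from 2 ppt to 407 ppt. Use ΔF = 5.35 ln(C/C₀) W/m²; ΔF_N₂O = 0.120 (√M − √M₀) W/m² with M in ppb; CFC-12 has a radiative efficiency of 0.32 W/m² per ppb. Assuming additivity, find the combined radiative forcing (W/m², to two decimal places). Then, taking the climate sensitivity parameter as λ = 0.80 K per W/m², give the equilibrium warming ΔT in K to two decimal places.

CO₂: 5.35 × ln(879/408) = 5.35 × ln(2.15441) = 5.35 × 0.76752 = 4.1062 W/m².
N₂O: 0.120 × (√372 − √274) = 0.120 × (19.2873 − 16.5529) = 0.120 × 2.7344 = 0.3281 W/m².
CFC-12: Δ = 407 − 2 = 405 ppt = 0.405 ppb; ΔF = 0.32 × 0.405 = 0.1296 W/m².
Total ΔF = 4.1062 + 0.3281 + 0.1296 = 4.5639 W/m².
ΔT = λ ΔF = 0.80 × 4.56 = 3.6480 K.

ΔF = 4.56 W/m²; ΔT = 3.65 K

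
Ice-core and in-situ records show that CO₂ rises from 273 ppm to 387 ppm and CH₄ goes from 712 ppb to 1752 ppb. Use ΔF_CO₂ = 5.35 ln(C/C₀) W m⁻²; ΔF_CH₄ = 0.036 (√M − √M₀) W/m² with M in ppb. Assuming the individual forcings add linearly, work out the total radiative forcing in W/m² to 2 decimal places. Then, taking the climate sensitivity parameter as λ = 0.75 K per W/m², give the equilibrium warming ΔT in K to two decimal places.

CO₂: 5.35 × ln(387/273) = 5.35 × ln(1.41758) = 5.35 × 0.34895 = 1.8669 W/m².
CH₄: 0.036 × (√1752 − √712) = 0.036 × (41.8569 − 26.6833) = 0.036 × 15.1736 = 0.5462 W/m².
Total ΔF = 1.8669 + 0.5462 = 2.4131 W/m².
ΔT = λ ΔF = 0.75 × 2.41 = 1.8075 K.

ΔF = 2.41 W/m²; ΔT = 1.81 K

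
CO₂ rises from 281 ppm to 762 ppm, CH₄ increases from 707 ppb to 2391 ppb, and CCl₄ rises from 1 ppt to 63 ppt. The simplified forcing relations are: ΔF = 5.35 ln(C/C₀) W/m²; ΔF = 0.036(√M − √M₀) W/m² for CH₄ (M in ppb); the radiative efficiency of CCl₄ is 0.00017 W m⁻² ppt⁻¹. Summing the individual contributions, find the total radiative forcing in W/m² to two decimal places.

CO₂: 5.35 × ln(762/281) = 5.35 × ln(2.71174) = 5.35 × 0.99759 = 5.3371 W/m².
CH₄: 0.036 × (√2391 − √707) = 0.036 × (48.8979 − 26.5895) = 0.036 × 22.3084 = 0.8031 W/m².
CCl₄: ΔF = 0.00017 × (63 − 1) = 0.00017 × 62 = 0.0105 W/m².
Total ΔF = 5.3371 + 0.8031 + 0.0105 = 6.1507 W/m².

ΔF = 6.15 W/m²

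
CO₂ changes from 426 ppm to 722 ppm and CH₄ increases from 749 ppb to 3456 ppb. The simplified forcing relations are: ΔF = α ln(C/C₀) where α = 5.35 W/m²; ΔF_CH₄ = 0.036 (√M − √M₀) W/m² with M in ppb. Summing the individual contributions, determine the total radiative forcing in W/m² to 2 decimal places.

ΔF = 3.95 W/m²

CO₂: 5.35 × ln(722/426) = 5.35 × ln(1.69484) = 5.35 × 0.52759 = 2.8226 W/m².
CH₄: 0.036 × (√3456 − √749) = 0.036 × (58.7878 − 27.3679) = 0.036 × 31.4199 = 1.1311 W/m².
Total ΔF = 2.8226 + 1.1311 = 3.9537 W/m².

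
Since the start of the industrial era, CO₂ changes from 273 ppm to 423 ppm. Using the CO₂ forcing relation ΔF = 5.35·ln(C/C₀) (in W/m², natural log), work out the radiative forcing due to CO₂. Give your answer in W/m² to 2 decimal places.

ΔF = 2.34 W/m²

CO₂ absorption bands are partially saturated, so forcing scales with the logarithm of the concentration ratio.
CO₂: 5.35 × ln(423/273) = 5.35 × ln(1.54945) = 5.35 × 0.43790 = 2.3428 W/m².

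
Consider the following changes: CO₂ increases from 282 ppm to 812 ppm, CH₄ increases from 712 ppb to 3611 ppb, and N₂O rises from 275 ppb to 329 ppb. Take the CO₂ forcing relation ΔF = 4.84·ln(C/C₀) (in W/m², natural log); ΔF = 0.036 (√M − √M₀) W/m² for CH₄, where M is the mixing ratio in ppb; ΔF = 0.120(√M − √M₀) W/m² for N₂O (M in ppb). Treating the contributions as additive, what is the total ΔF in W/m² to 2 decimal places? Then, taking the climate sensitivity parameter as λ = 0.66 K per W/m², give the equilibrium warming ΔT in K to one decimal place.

CO₂: 4.84 × ln(812/282) = 4.84 × ln(2.87943) = 4.84 × 1.05759 = 5.1187 W/m².
CH₄: 0.036 × (√3611 − √712) = 0.036 × (60.0916 − 26.6833) = 0.036 × 33.4083 = 1.2027 W/m².
N₂O: 0.120 × (√329 − √275) = 0.120 × (18.1384 − 16.5831) = 0.120 × 1.5553 = 0.1866 W/m².
Total ΔF = 5.1187 + 1.2027 + 0.1866 = 6.5080 W/m².
ΔT = λ ΔF = 0.66 × 6.51 = 4.2966 K.

ΔF = 6.51 W/m²; ΔT = 4.3 K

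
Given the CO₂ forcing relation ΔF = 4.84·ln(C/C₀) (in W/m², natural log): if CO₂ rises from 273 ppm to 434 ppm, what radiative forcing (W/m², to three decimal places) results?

ΔF = 2.244 W/m²

CO₂: 4.84 × ln(434/273) = 4.84 × ln(1.58974) = 4.84 × 0.46357 = 2.2437 W/m².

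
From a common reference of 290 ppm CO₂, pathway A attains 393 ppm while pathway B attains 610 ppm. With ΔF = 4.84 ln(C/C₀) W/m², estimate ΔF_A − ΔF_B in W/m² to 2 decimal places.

ΔF_A = 4.84 ln(393/290) = 4.84 × 0.30393 = 1.4710 W/m².
ΔF_B = 4.84 ln(610/290) = 4.84 × 0.74358 = 3.5989 W/m².
Difference: 1.4710 − 3.5989 = -2.1279 W/m².
(Equivalently, ΔF_A − ΔF_B = 4.84 ln(393/610) = 4.84 × -0.43965 = -2.1279 W/m².)

ΔF_A − ΔF_B = -2.13 W/m²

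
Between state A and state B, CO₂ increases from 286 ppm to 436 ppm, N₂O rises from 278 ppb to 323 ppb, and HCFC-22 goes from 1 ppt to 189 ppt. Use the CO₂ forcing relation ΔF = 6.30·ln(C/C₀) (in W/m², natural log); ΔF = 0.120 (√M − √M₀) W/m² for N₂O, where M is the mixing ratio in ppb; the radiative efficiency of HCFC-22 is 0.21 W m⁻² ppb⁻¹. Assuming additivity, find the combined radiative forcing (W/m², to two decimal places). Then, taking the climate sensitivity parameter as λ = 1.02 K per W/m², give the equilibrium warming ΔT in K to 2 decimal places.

ΔF = 2.85 W/m²; ΔT = 2.91 K

CO₂: 6.30 × ln(436/286) = 6.30 × ln(1.52448) = 6.30 × 0.42165 = 2.6564 W/m².
N₂O: 0.120 × (√323 − √278) = 0.120 × (17.9722 − 16.6733) = 0.120 × 1.2989 = 0.1559 W/m².
HCFC-22: Δ = 189 − 1 = 188 ppt = 0.188 ppb; ΔF = 0.21 × 0.188 = 0.0395 W/m².
Total ΔF = 2.6564 + 0.1559 + 0.0395 = 2.8518 W/m².
ΔT = λ ΔF = 1.02 × 2.85 = 2.9070 K.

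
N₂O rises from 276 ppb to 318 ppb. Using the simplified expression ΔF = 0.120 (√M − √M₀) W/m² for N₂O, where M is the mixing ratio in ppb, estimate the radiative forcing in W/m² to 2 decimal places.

N₂O: 0.120 × (√318 − √276) = 0.120 × (17.8326 − 16.6132) = 0.120 × 1.2194 = 0.1463 W/m².

ΔF = 0.15 W/m²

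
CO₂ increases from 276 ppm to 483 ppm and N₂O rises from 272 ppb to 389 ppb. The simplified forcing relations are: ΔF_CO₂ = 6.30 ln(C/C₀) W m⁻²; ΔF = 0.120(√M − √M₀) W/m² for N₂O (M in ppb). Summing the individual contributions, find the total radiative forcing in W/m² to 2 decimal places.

ΔF = 3.91 W/m²

CO₂: 6.30 × ln(483/276) = 6.30 × ln(1.75000) = 6.30 × 0.55962 = 3.5256 W/m².
N₂O: 0.120 × (√389 − √272) = 0.120 × (19.7231 − 16.4924) = 0.120 × 3.2307 = 0.3877 W/m².
Total ΔF = 3.5256 + 0.3877 = 3.9133 W/m².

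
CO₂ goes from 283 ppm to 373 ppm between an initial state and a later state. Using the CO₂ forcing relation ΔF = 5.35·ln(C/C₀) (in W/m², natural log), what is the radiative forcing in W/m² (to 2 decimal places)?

CO₂: 5.35 × ln(373/283) = 5.35 × ln(1.31802) = 5.35 × 0.27613 = 1.4773 W/m².

ΔF = 1.48 W/m²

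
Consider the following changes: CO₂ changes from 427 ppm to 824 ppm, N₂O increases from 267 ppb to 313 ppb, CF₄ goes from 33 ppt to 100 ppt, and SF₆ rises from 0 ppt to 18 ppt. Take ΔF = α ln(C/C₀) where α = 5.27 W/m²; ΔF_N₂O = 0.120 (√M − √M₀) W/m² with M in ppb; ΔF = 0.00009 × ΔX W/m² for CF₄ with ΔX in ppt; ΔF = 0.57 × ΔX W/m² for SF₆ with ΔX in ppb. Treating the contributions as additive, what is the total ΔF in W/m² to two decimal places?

CO₂: 5.27 × ln(824/427) = 5.27 × ln(1.92974) = 5.27 × 0.65739 = 3.4644 W/m².
N₂O: 0.120 × (√313 − √267) = 0.120 × (17.6918 − 16.3401) = 0.120 × 1.3517 = 0.1622 W/m².
CF₄: ΔF = 0.00009 × (100 − 33) = 0.00009 × 67 = 0.0060 W/m².
SF₆: Δ = 18 − 0 = 18 ppt = 0.018 ppb; ΔF = 0.57 × 0.018 = 0.0103 W/m².
Total ΔF = 3.4644 + 0.1622 + 0.0060 + 0.0103 = 3.6429 W/m².

ΔF = 3.64 W/m²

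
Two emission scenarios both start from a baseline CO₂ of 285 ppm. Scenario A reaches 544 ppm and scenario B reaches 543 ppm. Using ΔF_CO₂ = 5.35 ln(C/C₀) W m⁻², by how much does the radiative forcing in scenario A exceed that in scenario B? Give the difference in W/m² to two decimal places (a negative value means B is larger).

ΔF_A = 5.35 ln(544/285) = 5.35 × 0.64646 = 3.4586 W/m².
ΔF_B = 5.35 ln(543/285) = 5.35 × 0.64462 = 3.4487 W/m².
Difference: 3.4586 − 3.4487 = 0.0099 W/m².

ΔF_A − ΔF_B = 0.01 W/m²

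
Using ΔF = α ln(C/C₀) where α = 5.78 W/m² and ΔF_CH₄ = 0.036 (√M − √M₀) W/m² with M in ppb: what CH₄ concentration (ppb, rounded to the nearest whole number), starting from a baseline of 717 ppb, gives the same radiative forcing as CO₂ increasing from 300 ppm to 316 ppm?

M ≈ 1233 ppb

CO₂ forcing: 5.78 × ln(316/300) = 5.78 × 0.051960 = 0.30033 W/m².
Set 0.036(√M − √717) = 0.30033: √M = 0.30033/0.036 + √717 = 8.3425 + 26.7769 = 35.1194.
M = (35.1194)² = 1233.37 ppb.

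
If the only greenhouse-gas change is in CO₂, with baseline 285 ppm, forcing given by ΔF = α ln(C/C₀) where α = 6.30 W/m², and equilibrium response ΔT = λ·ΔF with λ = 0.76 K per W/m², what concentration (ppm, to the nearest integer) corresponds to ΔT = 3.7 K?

Required forcing: ΔF = ΔT/λ = 3.7/0.76 = 4.8684 W/m².
Then ln(C/285) = ΔF/6.30 = 4.8684/6.30 = 0.77276.
So C = 285 × e^0.77276 = 285 × 2.16574 = 617.24 ppm.

C ≈ 617 ppm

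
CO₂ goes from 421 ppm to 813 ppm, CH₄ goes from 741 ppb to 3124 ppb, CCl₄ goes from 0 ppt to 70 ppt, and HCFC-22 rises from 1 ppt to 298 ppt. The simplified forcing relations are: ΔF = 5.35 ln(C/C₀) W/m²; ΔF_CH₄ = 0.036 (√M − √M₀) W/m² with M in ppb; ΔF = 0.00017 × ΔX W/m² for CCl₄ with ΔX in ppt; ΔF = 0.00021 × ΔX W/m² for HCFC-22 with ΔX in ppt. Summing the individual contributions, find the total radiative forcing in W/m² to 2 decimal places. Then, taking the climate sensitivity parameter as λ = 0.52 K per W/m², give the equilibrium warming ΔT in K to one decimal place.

ΔF = 4.63 W/m²; ΔT = 2.4 K

CO₂: 5.35 × ln(813/421) = 5.35 × ln(1.93112) = 5.35 × 0.65810 = 3.5208 W/m².
CH₄: 0.036 × (√3124 − √741) = 0.036 × (55.8928 − 27.2213) = 0.036 × 28.6715 = 1.0322 W/m².
CCl₄: ΔF = 0.00017 × (70 − 0) = 0.00017 × 70 = 0.0119 W/m².
HCFC-22: ΔF = 0.00021 × (298 − 1) = 0.00021 × 297 = 0.0624 W/m².
Total ΔF = 3.5208 + 1.0322 + 0.0119 + 0.0624 = 4.6273 W/m².
ΔT = λ ΔF = 0.52 × 4.63 = 2.4076 K.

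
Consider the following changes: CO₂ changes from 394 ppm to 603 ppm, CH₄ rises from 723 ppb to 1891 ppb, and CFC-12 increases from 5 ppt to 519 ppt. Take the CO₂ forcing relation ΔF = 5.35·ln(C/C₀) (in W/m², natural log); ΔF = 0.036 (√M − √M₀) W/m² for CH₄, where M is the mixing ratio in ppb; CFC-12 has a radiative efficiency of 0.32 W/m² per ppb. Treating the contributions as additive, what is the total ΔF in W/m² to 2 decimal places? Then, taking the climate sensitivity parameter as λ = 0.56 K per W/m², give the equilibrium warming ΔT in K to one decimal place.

ΔF = 3.04 W/m²; ΔT = 1.7 K

CO₂: 5.35 × ln(603/394) = 5.35 × ln(1.53046) = 5.35 × 0.42557 = 2.2768 W/m².
CH₄: 0.036 × (√1891 − √723) = 0.036 × (43.4856 − 26.8887) = 0.036 × 16.5969 = 0.5975 W/m².
CFC-12: Δ = 519 − 5 = 514 ppt = 0.514 ppb; ΔF = 0.32 × 0.514 = 0.1645 W/m².
Total ΔF = 2.2768 + 0.5975 + 0.1645 = 3.0388 W/m².
ΔT = λ ΔF = 0.56 × 3.04 = 1.7024 K.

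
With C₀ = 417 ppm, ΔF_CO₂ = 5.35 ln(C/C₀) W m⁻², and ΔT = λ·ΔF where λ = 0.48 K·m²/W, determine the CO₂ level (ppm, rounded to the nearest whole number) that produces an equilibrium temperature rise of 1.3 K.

Required forcing: ΔF = ΔT/λ = 1.3/0.48 = 2.7083 W/m².
Then ln(C/417) = ΔF/5.35 = 2.7083/5.35 = 0.50622.
So C = 417 × e^0.50622 = 417 × 1.65901 = 691.81 ppm.

C ≈ 692 ppm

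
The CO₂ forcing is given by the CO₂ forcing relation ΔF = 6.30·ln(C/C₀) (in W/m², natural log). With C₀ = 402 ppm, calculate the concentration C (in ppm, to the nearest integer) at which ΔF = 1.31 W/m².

Set 6.30 ln(C/402) = 1.31, so ln(C/402) = 1.31/6.30 = 0.20794.
Then C/402 = e^0.20794 = 1.23114, giving C = 402 × 1.23114 = 494.92 ppm.

C ≈ 495 ppm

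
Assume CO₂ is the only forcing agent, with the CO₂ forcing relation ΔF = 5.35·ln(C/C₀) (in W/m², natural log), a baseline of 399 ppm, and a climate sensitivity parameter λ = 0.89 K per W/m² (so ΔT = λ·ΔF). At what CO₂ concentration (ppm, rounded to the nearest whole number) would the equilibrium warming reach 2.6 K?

Required forcing: ΔF = ΔT/λ = 2.6/0.89 = 2.9213 W/m².
Then ln(C/399) = ΔF/5.35 = 2.9213/5.35 = 0.54604.
So C = 399 × e^0.54604 = 399 × 1.72640 = 688.83 ppm.

C ≈ 689 ppm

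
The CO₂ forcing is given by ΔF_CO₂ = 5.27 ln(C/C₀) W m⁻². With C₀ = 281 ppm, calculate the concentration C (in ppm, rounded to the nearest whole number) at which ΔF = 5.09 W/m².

C ≈ 738 ppm

Set 5.27 ln(C/281) = 5.09, so ln(C/281) = 5.09/5.27 = 0.96584.
Then C/281 = e^0.96584 = 2.62699, giving C = 281 × 2.62699 = 738.18 ppm.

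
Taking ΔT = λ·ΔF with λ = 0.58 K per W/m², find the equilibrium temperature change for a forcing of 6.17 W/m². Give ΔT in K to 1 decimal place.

ΔT = 3.6 K

ΔT = λ ΔF = 0.58 × 6.17 = 3.5786 K.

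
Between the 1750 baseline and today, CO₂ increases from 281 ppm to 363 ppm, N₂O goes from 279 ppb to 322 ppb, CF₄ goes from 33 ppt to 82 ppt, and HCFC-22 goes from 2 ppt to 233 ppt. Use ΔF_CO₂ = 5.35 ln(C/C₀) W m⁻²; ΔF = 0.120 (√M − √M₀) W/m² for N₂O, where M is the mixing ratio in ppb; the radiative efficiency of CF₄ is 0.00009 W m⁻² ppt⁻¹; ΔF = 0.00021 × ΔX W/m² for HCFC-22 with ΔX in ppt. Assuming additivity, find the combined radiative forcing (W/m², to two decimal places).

ΔF = 1.57 W/m²

CO₂: 5.35 × ln(363/281) = 5.35 × ln(1.29181) = 5.35 × 0.25604 = 1.3698 W/m².
N₂O: 0.120 × (√322 − √279) = 0.120 × (17.9444 − 16.7033) = 0.120 × 1.2411 = 0.1489 W/m².
CF₄: ΔF = 0.00009 × (82 − 33) = 0.00009 × 49 = 0.0044 W/m².
HCFC-22: ΔF = 0.00021 × (233 − 2) = 0.00021 × 231 = 0.0485 W/m².
Total ΔF = 1.3698 + 0.1489 + 0.0044 + 0.0485 = 1.5716 W/m².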